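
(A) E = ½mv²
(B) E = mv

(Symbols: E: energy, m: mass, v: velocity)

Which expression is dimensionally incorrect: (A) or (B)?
(B)

(A) E = ½mv²: LHS [L^2 M T^-2], RHS [L^2 M T^-2] ✓
(B) E = mv: LHS [L^2 M T^-2], RHS [L M T^-1] ✗

Expression (B) E = mv is dimensionally incorrect.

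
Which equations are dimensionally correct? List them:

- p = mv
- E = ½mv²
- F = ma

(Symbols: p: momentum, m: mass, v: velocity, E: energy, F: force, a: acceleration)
Dimensionally correct: p = mv, E = ½mv², F = ma
Dimensionally incorrect: none
Ordered (correct first, then incorrect): p = mv, E = ½mv², F = ma

- p = mv: LHS [L M T^-1], RHS [L M T^-1] → correct ✓
- E = ½mv²: LHS [L^2 M T^-2], RHS [L^2 M T^-2] → correct ✓
- F = ma: LHS [L M T^-2], RHS [L M T^-2] → correct ✓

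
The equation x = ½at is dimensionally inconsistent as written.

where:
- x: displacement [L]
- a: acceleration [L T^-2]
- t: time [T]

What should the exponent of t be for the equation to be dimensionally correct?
The exponent of t should be 2: x = ½at^2

The LHS x has dimensions [L]; t has dimensions [T].
As written, the RHS ½at (exponent 1 on t) has dimensions [L T^-1], which does not match.
With exponent 2, the RHS ½at^2 has dimensions [L], matching the LHS.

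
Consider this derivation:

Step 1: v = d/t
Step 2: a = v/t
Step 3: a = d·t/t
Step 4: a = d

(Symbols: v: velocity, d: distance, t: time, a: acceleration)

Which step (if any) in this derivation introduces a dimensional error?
Step 3

Step 1: v = d/t → LHS [L T^-1], RHS [L T^-1] ✓
Step 2: a = v/t → LHS [L T^-2], RHS [L T^-2] ✓
Step 3: a = d·t/t → LHS [L T^-2], RHS [L] ✗

The first dimensional inconsistency appears in step 3: a = d·t/t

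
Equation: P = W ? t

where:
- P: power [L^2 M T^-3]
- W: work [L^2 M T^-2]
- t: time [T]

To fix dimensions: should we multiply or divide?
division (÷): P = W ÷ t

P [L^2 M T^-3]; W [L^2 M T^-2]; t [T].
W × t → [L^2 M T^-1] ✗
W ÷ t → [L^2 M T^-3] ✓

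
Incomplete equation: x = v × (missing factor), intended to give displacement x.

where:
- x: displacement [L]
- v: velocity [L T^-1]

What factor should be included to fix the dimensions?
t (time), dimensions [T]

x has dimensions [L] and v has dimensions [L T^-1].
The missing factor must have dimensions [L] / [L T^-1] = [T], i.e. time (t).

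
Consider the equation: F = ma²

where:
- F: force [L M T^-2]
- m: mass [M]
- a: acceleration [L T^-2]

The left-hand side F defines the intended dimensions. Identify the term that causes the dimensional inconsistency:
The right-hand side term ma²

F has dimensions [L M T^-2], but ma² has dimensions [L^2 M T^-4], so the term ma² is dimensionally wrong for F.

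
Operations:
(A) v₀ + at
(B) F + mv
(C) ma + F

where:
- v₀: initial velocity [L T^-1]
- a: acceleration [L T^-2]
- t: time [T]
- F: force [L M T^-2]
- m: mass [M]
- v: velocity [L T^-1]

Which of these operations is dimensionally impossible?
(B) F + mv

(A) v₀ + at: v₀ [L T^-1] and at [L T^-1] — same dimensions ✓
(B) F + mv: F [L M T^-2] and mv [L M T^-1] — different dimensions cannot be added/subtracted ✗
(C) ma + F: ma [L M T^-2] and F [L M T^-2] — same dimensions ✓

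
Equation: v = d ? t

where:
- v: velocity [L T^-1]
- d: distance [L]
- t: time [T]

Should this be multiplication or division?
division (÷): v = d ÷ t

v [L T^-1]; d [L]; t [T].
d × t → [L T] ✗
d ÷ t → [L T^-1] ✓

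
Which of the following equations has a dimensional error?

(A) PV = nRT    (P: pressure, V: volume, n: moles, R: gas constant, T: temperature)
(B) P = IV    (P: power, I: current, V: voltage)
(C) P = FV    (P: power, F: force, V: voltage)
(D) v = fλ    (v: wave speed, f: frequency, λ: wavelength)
(C) P = FV

The equation (C) P = FV is dimensionally incorrect.

LHS (P): [L^2 M T^-3]
RHS (FV): [I^-1 L^3 M^2 T^-5] ✗

The dimensions do not match. The other three equations balance.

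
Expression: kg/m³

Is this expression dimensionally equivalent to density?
Yes

The expression kg/m³ has dimensions [L^-3 M], which is exactly density [L^-3 M].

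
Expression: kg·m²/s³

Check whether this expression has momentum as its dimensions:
No

The expression kg·m²/s³ has dimensions [L^2 M T^-3], but momentum has dimensions [L M T^-1].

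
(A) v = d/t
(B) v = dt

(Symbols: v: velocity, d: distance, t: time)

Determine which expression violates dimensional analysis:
(B)

(A) v = d/t: LHS [L T^-1], RHS [L T^-1] ✓
(B) v = dt: LHS [L T^-1], RHS [L T] ✗

Expression (B) v = dt is dimensionally incorrect.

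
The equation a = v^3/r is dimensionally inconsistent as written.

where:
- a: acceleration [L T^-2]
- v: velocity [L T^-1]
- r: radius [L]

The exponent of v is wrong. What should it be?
The exponent of v should be 2: a = v^2/r

The LHS a has dimensions [L T^-2]; v has dimensions [L T^-1].
As written, the RHS v^3/r (exponent 3 on v) has dimensions [L^2 T^-3], which does not match.
With exponent 2, the RHS v^2/r has dimensions [L T^-2], matching the LHS.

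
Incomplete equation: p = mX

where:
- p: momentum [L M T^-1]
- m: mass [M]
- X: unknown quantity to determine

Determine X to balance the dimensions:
X = v (velocity), dimensions [L T^-1]

p has dimensions [L M T^-1]; the rest of the RHS (m) has dimensions [M].
So X must have dimensions [L T^-1] — X = v (velocity).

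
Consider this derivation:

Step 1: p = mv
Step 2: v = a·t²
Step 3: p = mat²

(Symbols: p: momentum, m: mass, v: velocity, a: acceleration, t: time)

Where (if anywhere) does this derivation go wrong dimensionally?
Step 2

Step 1: p = mv → LHS [L M T^-1], RHS [L M T^-1] ✓
Step 2: v = a·t² → LHS [L T^-1], RHS [L] ✗

The first dimensional inconsistency appears in step 2: v = a·t²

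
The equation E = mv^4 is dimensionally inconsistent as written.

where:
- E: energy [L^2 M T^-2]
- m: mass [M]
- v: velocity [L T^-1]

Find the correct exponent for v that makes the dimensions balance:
The exponent of v should be 2: E = mv^2

The LHS E has dimensions [L^2 M T^-2]; v has dimensions [L T^-1].
As written, the RHS mv^4 (exponent 4 on v) has dimensions [L^4 M T^-4], which does not match.
With exponent 2, the RHS mv^2 has dimensions [L^2 M T^-2], matching the LHS.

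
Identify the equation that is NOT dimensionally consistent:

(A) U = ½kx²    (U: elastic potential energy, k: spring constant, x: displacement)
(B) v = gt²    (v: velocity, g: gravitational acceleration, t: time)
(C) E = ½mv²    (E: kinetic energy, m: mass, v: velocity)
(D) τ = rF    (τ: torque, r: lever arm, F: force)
(B) v = gt²

The equation (B) v = gt² is dimensionally incorrect.

LHS (v): [L T^-1]
RHS (gt²): [L] ✗

The dimensions do not match. The other three equations balance.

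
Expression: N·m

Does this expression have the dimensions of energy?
Yes

The expression N·m has dimensions [L^2 M T^-2], which is exactly energy [L^2 M T^-2].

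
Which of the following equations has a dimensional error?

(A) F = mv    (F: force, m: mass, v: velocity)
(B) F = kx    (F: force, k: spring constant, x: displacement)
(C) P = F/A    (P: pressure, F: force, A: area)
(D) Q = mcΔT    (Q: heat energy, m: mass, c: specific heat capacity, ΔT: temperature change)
(A) F = mv

The equation (A) F = mv is dimensionally incorrect.

LHS (F): [L M T^-2]
RHS (mv): [L M T^-1] ✗

The dimensions do not match. The other three equations balance.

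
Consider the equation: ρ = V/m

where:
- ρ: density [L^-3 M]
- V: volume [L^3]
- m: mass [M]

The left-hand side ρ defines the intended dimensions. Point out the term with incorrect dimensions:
The right-hand side term V/m

ρ has dimensions [L^-3 M], but V/m has dimensions [L^3 M^-1], so the term V/m is dimensionally wrong for ρ.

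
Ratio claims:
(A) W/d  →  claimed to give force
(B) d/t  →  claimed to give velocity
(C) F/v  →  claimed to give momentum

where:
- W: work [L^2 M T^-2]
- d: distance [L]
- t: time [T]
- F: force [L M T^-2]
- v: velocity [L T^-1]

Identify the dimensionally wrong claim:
(C) F/v does not give momentum

(A) W/d: [L M T^-2] = force [L M T^-2] ✓
(B) d/t: [L T^-1] = velocity [L T^-1] ✓
(C) F/v: [M T^-1] ≠ momentum [L M T^-1] ✗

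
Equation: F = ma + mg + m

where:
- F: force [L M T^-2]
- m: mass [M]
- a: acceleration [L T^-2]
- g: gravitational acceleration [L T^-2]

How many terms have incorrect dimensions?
1

LHS F: [L M T^-2]
- ma: [L M T^-2] ✓
- mg: [L M T^-2] ✓
- m: [M] ✗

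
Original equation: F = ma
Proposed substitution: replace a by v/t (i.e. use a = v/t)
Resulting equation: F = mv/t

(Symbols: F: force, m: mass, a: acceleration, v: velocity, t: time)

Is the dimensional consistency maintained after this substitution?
Yes

[a] = [L T^-2] and [v/t] = [L T^-2]. These match, so the substitution replaces a quantity by one of the same dimensions and the result F = mv/t has LHS [L M T^-2] vs RHS [L M T^-2] — still consistent.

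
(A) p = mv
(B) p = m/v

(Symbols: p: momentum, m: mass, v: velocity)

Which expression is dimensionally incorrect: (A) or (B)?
(B)

(A) p = mv: LHS [L M T^-1], RHS [L M T^-1] ✓
(B) p = m/v: LHS [L M T^-1], RHS [L^-1 M T] ✗

Expression (B) p = m/v is dimensionally incorrect.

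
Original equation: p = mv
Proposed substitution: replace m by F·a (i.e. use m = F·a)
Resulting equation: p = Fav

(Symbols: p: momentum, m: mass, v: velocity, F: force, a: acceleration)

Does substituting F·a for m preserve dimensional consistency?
No

[m] = [M] and [F·a] = [L^2 M T^-4]. These differ, so the substitution replaces a quantity by one of different dimensions and the result p = Fav has LHS [L M T^-1] vs RHS [L^3 M T^-5] — inconsistent.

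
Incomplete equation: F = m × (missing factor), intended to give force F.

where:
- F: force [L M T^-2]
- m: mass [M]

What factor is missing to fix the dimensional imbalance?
a (acceleration), dimensions [L T^-2]

F has dimensions [L M T^-2] and m has dimensions [M].
The missing factor must have dimensions [L M T^-2] / [M] = [L T^-2], i.e. acceleration (a).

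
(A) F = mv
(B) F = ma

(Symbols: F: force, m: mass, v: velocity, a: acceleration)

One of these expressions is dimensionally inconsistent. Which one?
(A)

(A) F = mv: LHS [L M T^-2], RHS [L M T^-1] ✗
(B) F = ma: LHS [L M T^-2], RHS [L M T^-2] ✓

Expression (A) F = mv is dimensionally incorrect.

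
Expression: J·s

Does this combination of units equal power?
No

The expression J·s has dimensions [L^2 M T^-1], but power has dimensions [L^2 M T^-3].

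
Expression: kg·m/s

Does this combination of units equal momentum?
Yes

The expression kg·m/s has dimensions [L M T^-1], which is exactly momentum [L M T^-1].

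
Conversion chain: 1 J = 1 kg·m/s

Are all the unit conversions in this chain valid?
The chain is incorrect (it contains an error).

Incorrect: Joule is kg·m²/s², not kg·m/s (that is momentum)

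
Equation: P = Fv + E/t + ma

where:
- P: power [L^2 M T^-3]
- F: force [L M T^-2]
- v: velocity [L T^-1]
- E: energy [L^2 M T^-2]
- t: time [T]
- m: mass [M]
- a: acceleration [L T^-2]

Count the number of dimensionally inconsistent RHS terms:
1

LHS P: [L^2 M T^-3]
- Fv: [L^2 M T^-3] ✓
- E/t: [L^2 M T^-3] ✓
- ma: [L M T^-2] ✗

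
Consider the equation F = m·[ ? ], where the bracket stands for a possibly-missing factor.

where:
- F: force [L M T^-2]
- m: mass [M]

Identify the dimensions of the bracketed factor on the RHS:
[L T^-2] — acceleration (e.g. a)

F has dimensions [L M T^-2]; m has dimensions [M].
The bracketed factor must supply [L M T^-2] / [M] = [L T^-2].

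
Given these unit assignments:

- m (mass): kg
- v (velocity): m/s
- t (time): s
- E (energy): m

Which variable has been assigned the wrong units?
E

The variable E (energy) should have units J, not m.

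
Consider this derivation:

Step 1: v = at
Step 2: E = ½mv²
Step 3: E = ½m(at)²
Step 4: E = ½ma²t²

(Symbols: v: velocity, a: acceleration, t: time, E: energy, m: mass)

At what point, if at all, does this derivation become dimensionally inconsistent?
No step introduces an error — all steps are dimensionally consistent.

Step 1: v = at → LHS [L T^-1], RHS [L T^-1] ✓
Step 2: E = ½mv² → LHS [L^2 M T^-2], RHS [L^2 M T^-2] ✓
Step 3: E = ½m(at)² → LHS [L^2 M T^-2], RHS [L^2 M T^-2] ✓
Step 4: E = ½ma²t² → LHS [L^2 M T^-2], RHS [L^2 M T^-2] ✓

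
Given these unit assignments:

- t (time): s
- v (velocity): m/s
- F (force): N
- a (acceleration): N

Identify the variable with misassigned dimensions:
a

The variable a (acceleration) should have units m/s², not N.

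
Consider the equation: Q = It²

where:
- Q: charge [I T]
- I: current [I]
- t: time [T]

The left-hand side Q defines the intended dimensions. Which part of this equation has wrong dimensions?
The right-hand side term It²

Q has dimensions [I T], but It² has dimensions [I T^2], so the term It² is dimensionally wrong for Q.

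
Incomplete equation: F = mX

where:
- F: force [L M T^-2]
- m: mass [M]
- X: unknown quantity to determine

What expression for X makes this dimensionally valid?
X = a (acceleration), dimensions [L T^-2]

F has dimensions [L M T^-2]; the rest of the RHS (m) has dimensions [M].
So X must have dimensions [L T^-2] — X = a (acceleration).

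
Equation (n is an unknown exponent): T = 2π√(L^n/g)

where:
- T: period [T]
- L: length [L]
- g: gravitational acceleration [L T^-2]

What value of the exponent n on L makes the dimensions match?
n = 1

T has dimensions [T]; L has dimensions [L].
With n = 1: 2π√(L^1/g) has dimensions [T], matching the LHS ✓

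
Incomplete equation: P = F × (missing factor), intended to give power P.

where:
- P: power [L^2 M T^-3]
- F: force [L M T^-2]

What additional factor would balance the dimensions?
v (velocity), dimensions [L T^-1]

P has dimensions [L^2 M T^-3] and F has dimensions [L M T^-2].
The missing factor must have dimensions [L^2 M T^-3] / [L M T^-2] = [L T^-1], i.e. velocity (v).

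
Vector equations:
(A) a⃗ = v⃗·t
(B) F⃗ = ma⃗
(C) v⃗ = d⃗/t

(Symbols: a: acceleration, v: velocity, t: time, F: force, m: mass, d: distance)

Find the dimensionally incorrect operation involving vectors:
(A) a⃗ = v⃗·t

(A) a⃗ = v⃗·t: LHS [L T^-2], RHS [L] ✗ — acceleration is velocity per time; should be v⃗/t
(B) F⃗ = ma⃗: LHS [L M T^-2], RHS [L M T^-2] ✓ — Force and acceleration are vectors, mass is a scalar
(C) v⃗ = d⃗/t: LHS [L T^-1], RHS [L T^-1] ✓ — displacement (vector) divided by time (scalar)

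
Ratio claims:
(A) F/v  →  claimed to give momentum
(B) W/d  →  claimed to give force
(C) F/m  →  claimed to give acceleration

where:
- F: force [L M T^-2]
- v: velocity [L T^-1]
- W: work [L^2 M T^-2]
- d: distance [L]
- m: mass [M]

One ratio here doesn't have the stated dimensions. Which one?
(A) F/v does not give momentum

(A) F/v: [M T^-1] ≠ momentum [L M T^-1] ✗
(B) W/d: [L M T^-2] = force [L M T^-2] ✓
(C) F/m: [L T^-2] = acceleration [L T^-2] ✓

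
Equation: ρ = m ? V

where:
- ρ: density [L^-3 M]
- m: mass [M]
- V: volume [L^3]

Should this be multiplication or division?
division (÷): ρ = m ÷ V

ρ [L^-3 M]; m [M]; V [L^3].
m × V → [L^3 M] ✗
m ÷ V → [L^-3 M] ✓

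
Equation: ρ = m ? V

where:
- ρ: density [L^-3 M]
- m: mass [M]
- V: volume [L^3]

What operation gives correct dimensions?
division (÷): ρ = m ÷ V

ρ [L^-3 M]; m [M]; V [L^3].
m × V → [L^3 M] ✗
m ÷ V → [L^-3 M] ✓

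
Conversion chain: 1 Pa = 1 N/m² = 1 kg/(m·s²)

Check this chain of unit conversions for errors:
The chain is correct (no errors).

Correct: Pascal is Newton per square meter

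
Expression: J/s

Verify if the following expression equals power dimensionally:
Yes

The expression J/s has dimensions [L^2 M T^-3], which is exactly power [L^2 M T^-3].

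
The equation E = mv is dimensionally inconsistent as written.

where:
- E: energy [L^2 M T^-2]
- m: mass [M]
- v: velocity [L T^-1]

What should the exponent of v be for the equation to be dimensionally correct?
The exponent of v should be 2: E = mv^2

The LHS E has dimensions [L^2 M T^-2]; v has dimensions [L T^-1].
As written, the RHS mv (exponent 1 on v) has dimensions [L M T^-1], which does not match.
With exponent 2, the RHS mv^2 has dimensions [L^2 M T^-2], matching the LHS.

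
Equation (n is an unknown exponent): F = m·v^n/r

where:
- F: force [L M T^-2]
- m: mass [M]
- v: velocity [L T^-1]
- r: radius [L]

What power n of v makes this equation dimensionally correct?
n = 2

F has dimensions [L M T^-2]; v has dimensions [L T^-1].
The rest of the RHS has dimensions [L^-1 M], so v^n must supply [L^2 T^-2].
With n = 2: m·v^2/r has dimensions [L M T^-2], matching the LHS ✓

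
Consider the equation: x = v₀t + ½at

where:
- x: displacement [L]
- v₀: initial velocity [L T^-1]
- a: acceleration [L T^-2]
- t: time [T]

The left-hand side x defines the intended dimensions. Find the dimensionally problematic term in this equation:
The term ½at

Checking each RHS term against the LHS:
- v₀t: [L] — matches x [L] ✓
- ½at: [L T^-1] — does NOT match x [L] ✗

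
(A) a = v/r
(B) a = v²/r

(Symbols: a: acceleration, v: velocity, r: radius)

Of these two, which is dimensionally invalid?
(A)

(A) a = v/r: LHS [L T^-2], RHS [T^-1] ✗
(B) a = v²/r: LHS [L T^-2], RHS [L T^-2] ✓

Expression (A) a = v/r is dimensionally incorrect.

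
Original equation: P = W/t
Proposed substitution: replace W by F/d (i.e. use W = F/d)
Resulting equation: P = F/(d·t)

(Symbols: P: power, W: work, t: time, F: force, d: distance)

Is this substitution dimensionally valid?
No

[W] = [L^2 M T^-2] and [F/d] = [M T^-2]. These differ, so the substitution replaces a quantity by one of different dimensions and the result P = F/(d·t) has LHS [L^2 M T^-3] vs RHS [M T^-3] — inconsistent.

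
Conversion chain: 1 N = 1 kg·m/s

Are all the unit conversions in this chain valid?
The chain is incorrect (it contains an error).

Incorrect: Newton is kg·m/s², not kg·m/s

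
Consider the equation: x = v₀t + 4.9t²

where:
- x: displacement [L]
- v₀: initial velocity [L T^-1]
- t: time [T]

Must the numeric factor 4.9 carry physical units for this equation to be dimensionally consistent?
Yes

x has dimensions [L], while t² alone has dimensions [T^2]. For the equation to balance, the factor 4.9 must carry dimensions [L T^-2] — it is a dimensional constant (a numerical value of a physical quantity with its units suppressed), not a pure number.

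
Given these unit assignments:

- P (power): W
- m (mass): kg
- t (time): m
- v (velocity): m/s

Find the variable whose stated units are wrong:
t

The variable t (time) should have units s, not m.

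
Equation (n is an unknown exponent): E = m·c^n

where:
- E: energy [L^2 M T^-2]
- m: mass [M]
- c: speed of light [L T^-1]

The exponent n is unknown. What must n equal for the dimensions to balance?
n = 2

E has dimensions [L^2 M T^-2]; c has dimensions [L T^-1].
The rest of the RHS has dimensions [M], so c^n must supply [L^2 T^-2].
With n = 2: m·c^2 has dimensions [L^2 M T^-2], matching the LHS ✓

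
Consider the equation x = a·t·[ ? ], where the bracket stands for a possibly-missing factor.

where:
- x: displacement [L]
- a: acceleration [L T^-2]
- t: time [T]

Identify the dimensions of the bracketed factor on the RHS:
[T] — time (e.g. t)

x has dimensions [L]; a·t has dimensions [L T^-1].
The bracketed factor must supply [L] / [L T^-1] = [T].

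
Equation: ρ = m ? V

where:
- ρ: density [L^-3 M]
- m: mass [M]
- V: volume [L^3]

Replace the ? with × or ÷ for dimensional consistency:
division (÷): ρ = m ÷ V

ρ [L^-3 M]; m [M]; V [L^3].
m × V → [L^3 M] ✗
m ÷ V → [L^-3 M] ✓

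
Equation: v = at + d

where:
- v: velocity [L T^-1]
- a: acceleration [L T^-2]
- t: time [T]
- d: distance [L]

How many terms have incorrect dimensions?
1

LHS v: [L T^-1]
- at: [L T^-1] ✓
- d: [L] ✗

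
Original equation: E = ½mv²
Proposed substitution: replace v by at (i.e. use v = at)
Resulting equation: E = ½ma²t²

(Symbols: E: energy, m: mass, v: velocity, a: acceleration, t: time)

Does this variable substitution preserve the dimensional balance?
Yes

[v] = [L T^-1] and [at] = [L T^-1]. These match, so the substitution replaces a quantity by one of the same dimensions and the result E = ½ma²t² has LHS [L^2 M T^-2] vs RHS [L^2 M T^-2] — still consistent.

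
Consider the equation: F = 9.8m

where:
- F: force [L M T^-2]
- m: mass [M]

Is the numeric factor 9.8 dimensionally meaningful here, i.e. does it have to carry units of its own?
Yes

F has dimensions [L M T^-2], while m alone has dimensions [M]. For the equation to balance, the factor 9.8 must carry dimensions [L T^-2] — it is a dimensional constant (a numerical value of a physical quantity with its units suppressed), not a pure number.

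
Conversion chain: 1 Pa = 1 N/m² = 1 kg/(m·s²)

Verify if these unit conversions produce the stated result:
The chain is correct (no errors).

Correct: Pascal is Newton per square meter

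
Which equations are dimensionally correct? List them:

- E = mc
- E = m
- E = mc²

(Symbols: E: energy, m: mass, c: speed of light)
Dimensionally correct: E = mc²
Dimensionally incorrect: E = mc, E = m
Ordered (correct first, then incorrect): E = mc², E = mc, E = m

- E = mc: LHS [L^2 M T^-2], RHS [L M T^-1] → incorrect ✗
- E = m: LHS [L^2 M T^-2], RHS [M] → incorrect ✗
- E = mc²: LHS [L^2 M T^-2], RHS [L^2 M T^-2] → correct ✓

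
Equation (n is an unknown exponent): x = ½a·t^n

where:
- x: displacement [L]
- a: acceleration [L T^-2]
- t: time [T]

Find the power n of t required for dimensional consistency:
n = 2

x has dimensions [L]; t has dimensions [T].
The rest of the RHS has dimensions [L T^-2], so t^n must supply [T^2].
With n = 2: ½a·t^2 has dimensions [L], matching the LHS ✓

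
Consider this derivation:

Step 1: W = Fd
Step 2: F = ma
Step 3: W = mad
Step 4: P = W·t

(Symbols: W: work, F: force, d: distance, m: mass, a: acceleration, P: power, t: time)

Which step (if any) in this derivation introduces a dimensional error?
Step 4

Step 1: W = Fd → LHS [L^2 M T^-2], RHS [L^2 M T^-2] ✓
Step 2: F = ma → LHS [L M T^-2], RHS [L M T^-2] ✓
Step 3: W = mad → LHS [L^2 M T^-2], RHS [L^2 M T^-2] ✓
Step 4: P = W·t → LHS [L^2 M T^-3], RHS [L^2 M T^-1] ✗

The first dimensional inconsistency appears in step 4: P = W·t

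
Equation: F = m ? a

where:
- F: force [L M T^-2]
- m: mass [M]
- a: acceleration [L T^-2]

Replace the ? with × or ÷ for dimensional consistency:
multiplication (×): F = m × a

F [L M T^-2]; m [M]; a [L T^-2].
m × a → [L M T^-2] ✓
m ÷ a → [L^-1 M T^2] ✗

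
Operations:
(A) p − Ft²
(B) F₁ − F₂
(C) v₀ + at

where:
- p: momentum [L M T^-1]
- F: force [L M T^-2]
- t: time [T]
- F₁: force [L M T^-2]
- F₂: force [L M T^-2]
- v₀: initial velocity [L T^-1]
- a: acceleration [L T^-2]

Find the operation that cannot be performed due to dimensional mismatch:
(A) p − Ft²

(A) p − Ft²: p [L M T^-1] and Ft² [L M] — different dimensions cannot be added/subtracted ✗
(B) F₁ − F₂: F₁ [L M T^-2] and F₂ [L M T^-2] — same dimensions ✓
(C) v₀ + at: v₀ [L T^-1] and at [L T^-1] — same dimensions ✓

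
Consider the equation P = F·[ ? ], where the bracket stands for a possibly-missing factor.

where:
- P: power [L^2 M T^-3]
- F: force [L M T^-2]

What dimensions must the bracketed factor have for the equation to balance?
[L T^-1] — velocity (e.g. v)

P has dimensions [L^2 M T^-3]; F has dimensions [L M T^-2].
The bracketed factor must supply [L^2 M T^-3] / [L M T^-2] = [L T^-1].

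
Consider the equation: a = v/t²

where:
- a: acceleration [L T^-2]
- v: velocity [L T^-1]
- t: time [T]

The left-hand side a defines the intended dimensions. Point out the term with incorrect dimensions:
The right-hand side term v/t²

a has dimensions [L T^-2], but v/t² has dimensions [L T^-3], so the term v/t² is dimensionally wrong for a.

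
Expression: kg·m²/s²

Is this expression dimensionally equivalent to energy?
Yes

The expression kg·m²/s² has dimensions [L^2 M T^-2], which is exactly energy [L^2 M T^-2].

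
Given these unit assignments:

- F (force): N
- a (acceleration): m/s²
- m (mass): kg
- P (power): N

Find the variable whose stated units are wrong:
P

The variable P (power) should have units W, not N.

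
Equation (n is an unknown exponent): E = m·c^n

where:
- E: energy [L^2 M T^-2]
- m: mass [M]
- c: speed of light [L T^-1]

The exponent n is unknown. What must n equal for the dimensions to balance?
n = 2

E has dimensions [L^2 M T^-2]; c has dimensions [L T^-1].
The rest of the RHS has dimensions [M], so c^n must supply [L^2 T^-2].
With n = 2: m·c^2 has dimensions [L^2 M T^-2], matching the LHS ✓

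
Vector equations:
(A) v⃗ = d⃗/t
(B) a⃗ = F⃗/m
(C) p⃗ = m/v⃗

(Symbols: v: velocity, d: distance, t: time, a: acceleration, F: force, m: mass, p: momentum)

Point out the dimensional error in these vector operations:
(C) p⃗ = m/v⃗

(A) v⃗ = d⃗/t: LHS [L T^-1], RHS [L T^-1] ✓ — displacement (vector) divided by time (scalar)
(B) a⃗ = F⃗/m: LHS [L T^-2], RHS [L T^-2] ✓ — force (vector) divided by mass (scalar)
(C) p⃗ = m/v⃗: LHS [L M T^-1], RHS [L^-1 M T] ✗ — momentum is mass times velocity; should be mv⃗ (and division by a vector is undefined)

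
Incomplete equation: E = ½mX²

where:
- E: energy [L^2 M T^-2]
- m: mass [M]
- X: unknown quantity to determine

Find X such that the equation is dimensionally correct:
X = v (velocity), dimensions [L T^-1]

E has dimensions [L^2 M T^-2]; the rest of the RHS (½m) has dimensions [M].
So X² must have dimensions [L^2 T^-2], i.e. X has dimensions [L T^-1] — X = v (velocity).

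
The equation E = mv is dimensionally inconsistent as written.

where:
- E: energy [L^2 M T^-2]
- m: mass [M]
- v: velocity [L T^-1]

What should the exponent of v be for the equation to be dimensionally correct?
The exponent of v should be 2: E = mv^2

The LHS E has dimensions [L^2 M T^-2]; v has dimensions [L T^-1].
As written, the RHS mv (exponent 1 on v) has dimensions [L M T^-1], which does not match.
With exponent 2, the RHS mv^2 has dimensions [L^2 M T^-2], matching the LHS.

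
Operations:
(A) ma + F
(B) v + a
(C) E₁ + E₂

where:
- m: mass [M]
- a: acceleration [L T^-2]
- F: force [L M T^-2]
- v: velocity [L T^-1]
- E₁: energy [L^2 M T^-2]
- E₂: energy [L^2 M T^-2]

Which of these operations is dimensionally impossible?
(B) v + a

(A) ma + F: ma [L M T^-2] and F [L M T^-2] — same dimensions ✓
(B) v + a: v [L T^-1] and a [L T^-2] — different dimensions cannot be added/subtracted ✗
(C) E₁ + E₂: E₁ [L^2 M T^-2] and E₂ [L^2 M T^-2] — same dimensions ✓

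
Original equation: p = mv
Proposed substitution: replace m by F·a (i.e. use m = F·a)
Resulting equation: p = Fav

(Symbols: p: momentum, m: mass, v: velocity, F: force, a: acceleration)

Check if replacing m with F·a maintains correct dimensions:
No

[m] = [M] and [F·a] = [L^2 M T^-4]. These differ, so the substitution replaces a quantity by one of different dimensions and the result p = Fav has LHS [L M T^-1] vs RHS [L^3 M T^-5] — inconsistent.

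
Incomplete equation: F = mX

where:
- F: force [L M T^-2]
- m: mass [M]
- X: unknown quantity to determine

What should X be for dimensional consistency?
X = a (acceleration), dimensions [L T^-2]

F has dimensions [L M T^-2]; the rest of the RHS (m) has dimensions [M].
So X must have dimensions [L T^-2] — X = a (acceleration).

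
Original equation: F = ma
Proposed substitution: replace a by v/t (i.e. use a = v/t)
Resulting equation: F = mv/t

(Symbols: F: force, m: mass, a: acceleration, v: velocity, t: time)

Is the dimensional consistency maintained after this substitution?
Yes

[a] = [L T^-2] and [v/t] = [L T^-2]. These match, so the substitution replaces a quantity by one of the same dimensions and the result F = mv/t has LHS [L M T^-2] vs RHS [L M T^-2] — still consistent.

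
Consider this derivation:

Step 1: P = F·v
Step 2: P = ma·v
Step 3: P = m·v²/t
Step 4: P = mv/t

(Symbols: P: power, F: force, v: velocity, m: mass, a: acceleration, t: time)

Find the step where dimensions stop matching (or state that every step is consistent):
Step 4

Step 1: P = F·v → LHS [L^2 M T^-3], RHS [L^2 M T^-3] ✓
Step 2: P = ma·v → LHS [L^2 M T^-3], RHS [L^2 M T^-3] ✓
Step 3: P = m·v²/t → LHS [L^2 M T^-3], RHS [L^2 M T^-3] ✓
Step 4: P = mv/t → LHS [L^2 M T^-3], RHS [L M T^-2] ✗

The first dimensional inconsistency appears in step 4: P = mv/t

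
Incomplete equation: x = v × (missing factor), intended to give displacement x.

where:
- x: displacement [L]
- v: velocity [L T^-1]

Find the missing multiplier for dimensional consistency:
t (time), dimensions [T]

x has dimensions [L] and v has dimensions [L T^-1].
The missing factor must have dimensions [L] / [L T^-1] = [T], i.e. time (t).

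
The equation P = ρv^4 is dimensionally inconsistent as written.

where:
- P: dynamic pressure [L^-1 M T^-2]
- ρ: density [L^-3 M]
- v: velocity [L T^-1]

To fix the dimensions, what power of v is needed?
The exponent of v should be 2: P = ρv^2

The LHS P has dimensions [L^-1 M T^-2]; v has dimensions [L T^-1].
As written, the RHS ρv^4 (exponent 4 on v) has dimensions [L M T^-4], which does not match.
With exponent 2, the RHS ρv^2 has dimensions [L^-1 M T^-2], matching the LHS.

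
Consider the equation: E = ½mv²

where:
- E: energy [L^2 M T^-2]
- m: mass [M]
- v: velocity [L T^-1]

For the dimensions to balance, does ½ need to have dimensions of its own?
No

E has dimensions [L^2 M T^-2] and mv² already has dimensions [L^2 M T^-2], so the equation balances without ½ contributing any dimensions. ½ is a pure (dimensionless) number; changing or removing it would not affect dimensional consistency.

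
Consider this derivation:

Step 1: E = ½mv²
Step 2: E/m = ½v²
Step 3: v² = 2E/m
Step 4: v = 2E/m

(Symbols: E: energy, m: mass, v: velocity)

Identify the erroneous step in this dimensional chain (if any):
Step 4

Step 1: E = ½mv² → LHS [L^2 M T^-2], RHS [L^2 M T^-2] ✓
Step 2: E/m = ½v² → LHS [L^2 T^-2], RHS [L^2 T^-2] ✓
Step 3: v² = 2E/m → LHS [L^2 T^-2], RHS [L^2 T^-2] ✓
Step 4: v = 2E/m → LHS [L T^-1], RHS [L^2 T^-2] ✗

The first dimensional inconsistency appears in step 4: v = 2E/m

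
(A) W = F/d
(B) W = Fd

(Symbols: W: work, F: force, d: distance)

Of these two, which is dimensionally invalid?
(A)

(A) W = F/d: LHS [L^2 M T^-2], RHS [M T^-2] ✗
(B) W = Fd: LHS [L^2 M T^-2], RHS [L^2 M T^-2] ✓

Expression (A) W = F/d is dimensionally incorrect.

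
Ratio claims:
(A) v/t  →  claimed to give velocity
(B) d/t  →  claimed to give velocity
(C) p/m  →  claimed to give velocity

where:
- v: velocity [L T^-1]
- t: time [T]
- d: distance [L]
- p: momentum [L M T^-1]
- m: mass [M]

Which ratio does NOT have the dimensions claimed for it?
(A) v/t does not give velocity

(A) v/t: [L T^-2] ≠ velocity [L T^-1] ✗
(B) d/t: [L T^-1] = velocity [L T^-1] ✓
(C) p/m: [L T^-1] = velocity [L T^-1] ✓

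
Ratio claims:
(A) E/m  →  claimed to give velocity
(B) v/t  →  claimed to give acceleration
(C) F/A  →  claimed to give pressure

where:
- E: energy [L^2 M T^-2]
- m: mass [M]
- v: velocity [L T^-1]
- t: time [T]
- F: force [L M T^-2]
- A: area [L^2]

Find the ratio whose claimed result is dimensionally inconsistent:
(A) E/m does not give velocity

(A) E/m: [L^2 T^-2] ≠ velocity [L T^-1] ✗
(B) v/t: [L T^-2] = acceleration [L T^-2] ✓
(C) F/A: [L^-1 M T^-2] = pressure [L^-1 M T^-2] ✓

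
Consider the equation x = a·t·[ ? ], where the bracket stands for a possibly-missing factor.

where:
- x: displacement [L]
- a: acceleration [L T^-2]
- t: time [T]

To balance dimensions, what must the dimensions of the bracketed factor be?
[T] — time (e.g. t)

x has dimensions [L]; a·t has dimensions [L T^-1].
The bracketed factor must supply [L] / [L T^-1] = [T].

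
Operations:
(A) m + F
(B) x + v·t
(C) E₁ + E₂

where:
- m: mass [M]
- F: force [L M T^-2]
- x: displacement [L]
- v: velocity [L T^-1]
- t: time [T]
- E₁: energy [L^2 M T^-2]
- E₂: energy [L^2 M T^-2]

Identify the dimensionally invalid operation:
(A) m + F

(A) m + F: m [M] and F [L M T^-2] — different dimensions cannot be added/subtracted ✗
(B) x + v·t: x [L] and v·t [L] — same dimensions ✓
(C) E₁ + E₂: E₁ [L^2 M T^-2] and E₂ [L^2 M T^-2] — same dimensions ✓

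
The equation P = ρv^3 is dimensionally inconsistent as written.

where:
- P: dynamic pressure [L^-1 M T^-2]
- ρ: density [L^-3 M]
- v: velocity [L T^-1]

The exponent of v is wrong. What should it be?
The exponent of v should be 2: P = ρv^2

The LHS P has dimensions [L^-1 M T^-2]; v has dimensions [L T^-1].
As written, the RHS ρv^3 (exponent 3 on v) has dimensions [M T^-3], which does not match.
With exponent 2, the RHS ρv^2 has dimensions [L^-1 M T^-2], matching the LHS.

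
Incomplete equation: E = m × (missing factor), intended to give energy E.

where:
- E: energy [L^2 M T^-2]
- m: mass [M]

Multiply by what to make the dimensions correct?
v² (velocity squared), dimensions [L^2 T^-2]

E has dimensions [L^2 M T^-2] and m has dimensions [M].
The missing factor must have dimensions [L^2 M T^-2] / [M] = [L^2 T^-2], i.e. velocity squared (v²).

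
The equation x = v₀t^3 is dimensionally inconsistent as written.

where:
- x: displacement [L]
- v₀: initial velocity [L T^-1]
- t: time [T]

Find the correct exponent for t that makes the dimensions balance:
The exponent of t should be 1: x = v₀t

The LHS x has dimensions [L]; t has dimensions [T].
As written, the RHS v₀t^3 (exponent 3 on t) has dimensions [L T^2], which does not match.
With exponent 1, the RHS v₀t has dimensions [L], matching the LHS.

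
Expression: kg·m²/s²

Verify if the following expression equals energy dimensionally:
Yes

The expression kg·m²/s² has dimensions [L^2 M T^-2], which is exactly energy [L^2 M T^-2].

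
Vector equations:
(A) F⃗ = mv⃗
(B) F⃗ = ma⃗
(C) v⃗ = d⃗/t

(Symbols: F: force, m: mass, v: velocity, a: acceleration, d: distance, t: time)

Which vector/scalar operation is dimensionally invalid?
(A) F⃗ = mv⃗

(A) F⃗ = mv⃗: LHS [L M T^-2], RHS [L M T^-1] ✗ — mass times velocity is momentum, not force; should be ma⃗
(B) F⃗ = ma⃗: LHS [L M T^-2], RHS [L M T^-2] ✓ — Force and acceleration are vectors, mass is a scalar
(C) v⃗ = d⃗/t: LHS [L T^-1], RHS [L T^-1] ✓ — displacement (vector) divided by time (scalar)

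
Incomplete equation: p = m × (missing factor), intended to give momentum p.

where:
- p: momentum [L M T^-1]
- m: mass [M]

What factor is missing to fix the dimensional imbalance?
v (velocity), dimensions [L T^-1]

p has dimensions [L M T^-1] and m has dimensions [M].
The missing factor must have dimensions [L M T^-1] / [M] = [L T^-1], i.e. velocity (v).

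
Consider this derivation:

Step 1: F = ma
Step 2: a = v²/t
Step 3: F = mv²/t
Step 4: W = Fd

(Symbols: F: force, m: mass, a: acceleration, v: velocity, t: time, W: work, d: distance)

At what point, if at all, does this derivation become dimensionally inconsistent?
Step 2

Step 1: F = ma → LHS [L M T^-2], RHS [L M T^-2] ✓
Step 2: a = v²/t → LHS [L T^-2], RHS [L^2 T^-3] ✗

The first dimensional inconsistency appears in step 2: a = v²/t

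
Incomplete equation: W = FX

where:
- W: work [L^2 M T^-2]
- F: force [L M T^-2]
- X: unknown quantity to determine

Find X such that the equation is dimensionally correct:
X = d (distance), dimensions [L]

W has dimensions [L^2 M T^-2]; the rest of the RHS (F) has dimensions [L M T^-2].
So X must have dimensions [L] — X = d (distance).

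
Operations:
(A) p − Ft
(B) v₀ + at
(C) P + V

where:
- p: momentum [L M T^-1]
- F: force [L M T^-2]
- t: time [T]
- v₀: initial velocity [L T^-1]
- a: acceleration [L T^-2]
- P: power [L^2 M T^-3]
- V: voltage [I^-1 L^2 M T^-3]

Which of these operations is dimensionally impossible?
(C) P + V

(A) p − Ft: p [L M T^-1] and Ft [L M T^-1] — same dimensions ✓
(B) v₀ + at: v₀ [L T^-1] and at [L T^-1] — same dimensions ✓
(C) P + V: P [L^2 M T^-3] and V [I^-1 L^2 M T^-3] — different dimensions cannot be added/subtracted ✗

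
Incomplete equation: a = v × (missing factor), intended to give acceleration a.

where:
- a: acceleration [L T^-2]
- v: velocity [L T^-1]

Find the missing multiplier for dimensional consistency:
1/t (inverse time), dimensions [T^-1]

a has dimensions [L T^-2] and v has dimensions [L T^-1].
The missing factor must have dimensions [L T^-2] / [L T^-1] = [T^-1], i.e. inverse time (1/t).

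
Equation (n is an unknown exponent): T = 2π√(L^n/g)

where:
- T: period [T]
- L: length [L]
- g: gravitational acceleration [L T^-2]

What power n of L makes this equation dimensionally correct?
n = 1

T has dimensions [T]; L has dimensions [L].
With n = 1: 2π√(L^1/g) has dimensions [T], matching the LHS ✓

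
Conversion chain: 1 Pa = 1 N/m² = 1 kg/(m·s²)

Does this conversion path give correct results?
The chain is correct (no errors).

Correct: Pascal is Newton per square meter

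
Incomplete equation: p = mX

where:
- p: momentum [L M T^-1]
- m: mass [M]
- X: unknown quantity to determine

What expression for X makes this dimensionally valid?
X = v (velocity), dimensions [L T^-1]

p has dimensions [L M T^-1]; the rest of the RHS (m) has dimensions [M].
So X must have dimensions [L T^-1] — X = v (velocity).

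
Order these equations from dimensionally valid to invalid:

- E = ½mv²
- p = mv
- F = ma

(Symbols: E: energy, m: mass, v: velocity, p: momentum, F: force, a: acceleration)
Dimensionally correct: E = ½mv², p = mv, F = ma
Dimensionally incorrect: none
Ordered (correct first, then incorrect): E = ½mv², p = mv, F = ma

- E = ½mv²: LHS [L^2 M T^-2], RHS [L^2 M T^-2] → correct ✓
- p = mv: LHS [L M T^-1], RHS [L M T^-1] → correct ✓
- F = ma: LHS [L M T^-2], RHS [L M T^-2] → correct ✓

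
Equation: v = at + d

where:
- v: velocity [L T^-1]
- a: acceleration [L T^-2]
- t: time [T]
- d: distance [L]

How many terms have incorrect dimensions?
1

LHS v: [L T^-1]
- at: [L T^-1] ✓
- d: [L] ✗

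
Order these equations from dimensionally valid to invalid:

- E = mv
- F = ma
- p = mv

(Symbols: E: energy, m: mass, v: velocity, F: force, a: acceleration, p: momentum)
Dimensionally correct: F = ma, p = mv
Dimensionally incorrect: E = mv
Ordered (correct first, then incorrect): F = ma, p = mv, E = mv

- E = mv: LHS [L^2 M T^-2], RHS [L M T^-1] → incorrect ✗
- F = ma: LHS [L M T^-2], RHS [L M T^-2] → correct ✓
- p = mv: LHS [L M T^-1], RHS [L M T^-1] → correct ✓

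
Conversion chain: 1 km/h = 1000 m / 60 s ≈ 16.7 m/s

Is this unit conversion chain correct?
The chain is incorrect (it contains an error).

Incorrect: 1 h = 3600 s, not 60 s (1 km/h ≈ 0.278 m/s)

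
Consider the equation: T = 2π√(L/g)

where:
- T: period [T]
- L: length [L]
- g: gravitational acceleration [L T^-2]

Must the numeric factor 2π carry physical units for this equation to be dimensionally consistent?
No

T has dimensions [T] and √(L/g) already has dimensions [T], so the equation balances without 2π contributing any dimensions. 2π is a pure (dimensionless) number; changing or removing it would not affect dimensional consistency.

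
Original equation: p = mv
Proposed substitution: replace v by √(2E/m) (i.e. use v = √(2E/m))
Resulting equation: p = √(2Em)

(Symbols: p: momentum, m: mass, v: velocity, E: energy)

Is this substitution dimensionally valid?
Yes

[v] = [L T^-1] and [√(2E/m)] = [L T^-1]. These match, so the substitution replaces a quantity by one of the same dimensions and the result p = √(2Em) has LHS [L M T^-1] vs RHS [L M T^-1] — still consistent.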